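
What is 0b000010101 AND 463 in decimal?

5

a = 000010101
463 = 111001111
AND → 000000101 = 5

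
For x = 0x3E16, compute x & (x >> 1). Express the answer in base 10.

7682

x = 11111000010110 = 15894
x>>1 = 01111100001011
AND  = 01111000000010 = 7682
(x & (x >> 1) has a 1 wherever x has two consecutive 1 bits.)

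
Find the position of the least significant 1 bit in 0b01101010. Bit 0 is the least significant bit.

0b01101010 = 1101010
Trailing zeros: 1, so the lowest set bit is bit 1 (value 2).

1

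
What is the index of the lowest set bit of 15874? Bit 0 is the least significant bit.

1

15874 = 11111000000010
Trailing zeros: 1, so the lowest set bit is bit 1 (value 2).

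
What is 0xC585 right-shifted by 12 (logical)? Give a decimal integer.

0xC585 = 1100010110000101
shift right by 12 → 0000000000001100 = 12
(equivalently, floor(50565 / 4096))

12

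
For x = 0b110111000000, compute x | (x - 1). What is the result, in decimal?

3583

x = 110111000000 = 3520
x - 1 = 110110111111
OR    = 110111111111 = 3583
(x | (x - 1) sets all bits below the lowest set bit.)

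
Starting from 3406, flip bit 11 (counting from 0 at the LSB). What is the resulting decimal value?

x = 110101001110
bit 11 is currently 1; toggle it via x ^ (1 << 11) = x ^ 2048
→ 010101001110 = 1358

1358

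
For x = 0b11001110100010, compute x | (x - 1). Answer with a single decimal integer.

x = 11001110100010 = 13218
x - 1 = 11001110100001
OR    = 11001110100011 = 13219
(x | (x - 1) sets all bits below the lowest set bit.)

13219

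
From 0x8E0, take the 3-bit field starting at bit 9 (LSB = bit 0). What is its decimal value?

v = 100011100000
Shift right by 9: 100
Mask low 3 bits: 100 = 4

4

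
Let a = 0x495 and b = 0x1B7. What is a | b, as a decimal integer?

1463

0x495 = 10010010101
0x1B7 = 00110110111
 OR → 10110110111 = 1463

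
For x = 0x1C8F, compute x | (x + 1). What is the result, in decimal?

x = 1110010001111 = 7311
x + 1 = 1110010010000
OR    = 1110010011111 = 7327
(x | (x + 1) sets the lowest cleared bit.)

7327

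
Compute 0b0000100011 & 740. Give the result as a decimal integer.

32

a = 0000100011
740 = 1011100100
AND → 0000100000 = 32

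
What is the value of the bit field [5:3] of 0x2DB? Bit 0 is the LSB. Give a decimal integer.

3

v = 01011011011
Shift right by 3: 01011011
Mask low 3 bits: 011 = 3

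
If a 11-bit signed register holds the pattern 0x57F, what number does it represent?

-641

pattern = 10101111111 (MSB is 1 ⇒ negative)
Invert: 01010000000, add 1 → 01010000001 = 641, so the value is -641.
(Equivalently: 1407 - 2^11 = 1407 - 2048 = -641.)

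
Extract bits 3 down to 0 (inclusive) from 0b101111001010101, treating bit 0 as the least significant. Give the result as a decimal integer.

v = 101111001010101
Shift right by 0: 101111001010101
Mask low 4 bits: 0101 = 5

5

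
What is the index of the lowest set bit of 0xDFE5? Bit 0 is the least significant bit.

0xDFE5 = 1101111111100101
Trailing zeros: 0, so the lowest set bit is bit 0 (value 1).

0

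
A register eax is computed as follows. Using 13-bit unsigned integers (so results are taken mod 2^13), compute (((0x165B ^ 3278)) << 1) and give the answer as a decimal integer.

5418

0x165B = 1011001011011
3278 = 0110011001110
→ ^ → 1101010010101 = 6805
→ << 1 (mod 2^13) → 1010100101010 = 5418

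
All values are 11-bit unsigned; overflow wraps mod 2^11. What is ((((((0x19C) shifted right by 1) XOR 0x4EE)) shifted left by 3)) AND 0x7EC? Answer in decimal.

256

0x19C = 00110011100
→ shifted right by 1 → 00011001110 = 206
0x4EE = 10011101110
→ XOR → 10000100000 = 1056
→ shifted left by 3 (mod 2^11) → 00100000000 = 256
0x7EC = 11111101100
→ AND → 00100000000 = 256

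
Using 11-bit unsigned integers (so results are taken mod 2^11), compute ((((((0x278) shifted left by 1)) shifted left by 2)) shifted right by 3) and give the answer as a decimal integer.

0x278 = 01001111000
→ shifted left by 1 (mod 2^11) → 10011110000 = 1264
→ shifted left by 2 (mod 2^11) → 01111000000 = 960
→ shifted right by 3 → 00001111000 = 120

120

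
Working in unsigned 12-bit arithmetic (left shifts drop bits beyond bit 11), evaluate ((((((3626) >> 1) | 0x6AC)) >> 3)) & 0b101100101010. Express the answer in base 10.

34

3626 = 111000101010
→ >> 1 → 011100010101 = 1813
0x6AC = 011010101100
→ | → 011110111101 = 1981
→ >> 3 → 000011110111 = 247
0b101100101010 = 101100101010
→ & → 000000100010 = 34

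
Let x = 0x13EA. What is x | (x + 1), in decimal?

5099

x = 1001111101010 = 5098
x + 1 = 1001111101011
OR    = 1001111101011 = 5099
(x | (x + 1) sets the lowest cleared bit.)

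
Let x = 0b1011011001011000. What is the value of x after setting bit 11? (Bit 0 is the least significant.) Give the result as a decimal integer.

x = 1011011001011000
bit 11 is currently 0; set it via x | (1 << 11) = x | 2048
→ 1011111001011000 = 48728

48728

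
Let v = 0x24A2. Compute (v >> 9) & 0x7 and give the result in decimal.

2

v = 10010010100010
Shift right by 9: 10010
Mask low 3 bits: 010 = 2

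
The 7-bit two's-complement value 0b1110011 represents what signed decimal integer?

-13

pattern = 1110011 (MSB is 1 ⇒ negative)
Invert: 0001100, add 1 → 0001101 = 13, so the value is -13.
(Equivalently: 115 - 2^7 = 115 - 128 = -13.)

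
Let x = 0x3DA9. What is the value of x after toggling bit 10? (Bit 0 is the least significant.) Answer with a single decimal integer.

x = 11110110101001
bit 10 is currently 1; toggle it via x ^ (1 << 10) = x ^ 1024
→ 11100110101001 = 14761

14761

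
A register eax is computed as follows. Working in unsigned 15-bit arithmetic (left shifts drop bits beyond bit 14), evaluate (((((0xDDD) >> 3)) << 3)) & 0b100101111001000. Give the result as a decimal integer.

0xDDD = 000110111011101
→ >> 3 → 000000110111011 = 443
→ << 3 (mod 2^15) → 000110111011000 = 3544
0b100101111001000 = 100101111001000
→ & → 000100111001000 = 2504

2504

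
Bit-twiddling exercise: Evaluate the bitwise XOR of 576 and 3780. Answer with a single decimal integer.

576 = 001001000000
3780 = 111011000100
XOR → 110010000100 = 3204

3204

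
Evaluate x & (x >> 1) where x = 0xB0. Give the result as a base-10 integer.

x = 10110000 = 176
x>>1 = 01011000
AND  = 00010000 = 16
(x & (x >> 1) has a 1 wherever x has two consecutive 1 bits.)

16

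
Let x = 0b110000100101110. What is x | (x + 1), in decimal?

x = 110000100101110 = 24878
x + 1 = 110000100101111
OR    = 110000100101111 = 24879
(x | (x + 1) sets the lowest cleared bit.)

24879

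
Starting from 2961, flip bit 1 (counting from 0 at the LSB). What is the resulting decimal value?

2963

x = 101110010001
bit 1 is currently 0; toggle it via x ^ (1 << 1) = x ^ 2
→ 101110010011 = 2963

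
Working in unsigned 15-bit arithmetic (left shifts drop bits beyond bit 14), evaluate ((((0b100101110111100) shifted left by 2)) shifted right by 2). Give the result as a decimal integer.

0b100101110111100 = 100101110111100
→ shifted left by 2 (mod 2^15) → 010111011110000 = 12016
→ shifted right by 2 → 000101110111100 = 3004

3004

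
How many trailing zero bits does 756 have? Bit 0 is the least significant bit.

756 = 1011110100
Trailing zeros: 2, so the lowest set bit is bit 2 (value 4).

2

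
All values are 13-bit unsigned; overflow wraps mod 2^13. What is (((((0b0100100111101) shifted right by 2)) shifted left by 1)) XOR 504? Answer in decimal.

1382

0b0100100111101 = 0100100111101
→ shifted right by 2 → 0001001001111 = 591
→ shifted left by 1 (mod 2^13) → 0010010011110 = 1182
504 = 0000111111000
→ XOR → 0010101100110 = 1382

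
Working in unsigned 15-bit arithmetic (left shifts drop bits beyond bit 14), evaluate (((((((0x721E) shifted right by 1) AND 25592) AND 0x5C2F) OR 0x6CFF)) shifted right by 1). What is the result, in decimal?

13951

0x721E = 111001000011110
→ shifted right by 1 → 011100100001111 = 14607
25592 = 110001111111000
→ AND → 010000100001000 = 8456
0x5C2F = 101110000101111
→ AND → 000000000001000 = 8
0x6CFF = 110110011111111
→ OR → 110110011111111 = 27903
→ shifted right by 1 → 011011001111111 = 13951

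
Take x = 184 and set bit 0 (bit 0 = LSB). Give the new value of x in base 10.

185

x = 10111000
bit 0 is currently 0; set it via x | (1 << 0) = x | 1
→ 10111001 = 185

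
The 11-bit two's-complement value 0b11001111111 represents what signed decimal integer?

pattern = 11001111111 (MSB is 1 ⇒ negative)
Invert: 00110000000, add 1 → 00110000001 = 385, so the value is -385.
(Equivalently: 1663 - 2^11 = 1663 - 2048 = -385.)

-385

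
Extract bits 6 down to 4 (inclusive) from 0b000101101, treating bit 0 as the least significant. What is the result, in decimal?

2

v = 000101101
Shift right by 4: 00010
Mask low 3 bits: 010 = 2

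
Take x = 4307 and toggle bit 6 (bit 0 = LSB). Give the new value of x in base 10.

4243

x = 01000011010011
bit 6 is currently 1; toggle it via x ^ (1 << 6) = x ^ 64
→ 01000010010011 = 4243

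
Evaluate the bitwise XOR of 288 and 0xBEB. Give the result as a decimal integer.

2763

288 = 000100100000
0xBEB = 101111101011
XOR → 101011001011 = 2763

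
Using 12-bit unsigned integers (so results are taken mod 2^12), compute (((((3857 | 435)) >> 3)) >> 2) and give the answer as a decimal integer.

3857 = 111100010001
435 = 000110110011
→ | → 111110110011 = 4019
→ >> 3 → 000111110110 = 502
→ >> 2 → 000001111101 = 125

125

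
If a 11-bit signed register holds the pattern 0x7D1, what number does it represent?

-47

pattern = 11111010001 (MSB is 1 ⇒ negative)
Invert: 00000101110, add 1 → 00000101111 = 47, so the value is -47.
(Equivalently: 2001 - 2^11 = 2001 - 2048 = -47.)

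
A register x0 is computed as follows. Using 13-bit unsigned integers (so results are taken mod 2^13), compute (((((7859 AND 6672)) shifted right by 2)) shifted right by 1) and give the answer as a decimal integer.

7859 = 1111010110011
6672 = 1101000010000
→ AND → 1101000010000 = 6672
→ shifted right by 2 → 0011010000100 = 1668
→ shifted right by 1 → 0001101000010 = 834

834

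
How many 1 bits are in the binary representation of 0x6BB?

0x6BB = 11010111011
Count the 1s: 1 + 1 + 1 + 1 + 1 + 1 + 1 + 1 = 8

8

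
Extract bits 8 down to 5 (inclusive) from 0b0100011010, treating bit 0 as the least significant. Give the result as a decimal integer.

v = 0100011010
Shift right by 5: 01000
Mask low 4 bits: 1000 = 8

8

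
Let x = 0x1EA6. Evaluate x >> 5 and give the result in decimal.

245

0x1EA6 = 1111010100110
shift right by 5 → 0000011110101 = 245
(equivalently, floor(7846 / 32))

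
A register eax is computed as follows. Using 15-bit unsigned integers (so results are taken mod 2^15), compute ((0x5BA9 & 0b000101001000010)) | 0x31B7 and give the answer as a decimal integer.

15287

0x5BA9 = 101101110101001
0b000101001000010 = 000101001000010
→ & → 000101000000000 = 2560
0x31B7 = 011000110110111
→ | → 011101110110111 = 15287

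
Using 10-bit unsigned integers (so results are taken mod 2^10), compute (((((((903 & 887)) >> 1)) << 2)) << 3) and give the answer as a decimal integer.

903 = 1110000111
887 = 1101110111
→ & → 1100000111 = 775
→ >> 1 → 0110000011 = 387
→ << 2 (mod 2^10) → 1000001100 = 524
→ << 3 (mod 2^10) → 0001100000 = 96

96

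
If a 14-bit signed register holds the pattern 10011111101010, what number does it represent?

pattern = 10011111101010 (MSB is 1 ⇒ negative)
Invert: 01100000010101, add 1 → 01100000010110 = 6166, so the value is -6166.
(Equivalently: 10218 - 2^14 = 10218 - 16384 = -6166.)

-6166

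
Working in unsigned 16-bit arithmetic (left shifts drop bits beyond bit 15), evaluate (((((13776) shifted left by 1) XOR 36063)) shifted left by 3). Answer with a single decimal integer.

15352

13776 = 0011010111010000
→ shifted left by 1 (mod 2^16) → 0110101110100000 = 27552
36063 = 1000110011011111
→ XOR → 1110011101111111 = 59263
→ shifted left by 3 (mod 2^16) → 0011101111111000 = 15352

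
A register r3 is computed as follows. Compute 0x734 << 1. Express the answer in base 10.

3688

0x734 = 011100110100
shift left by 1 → 111001101000 = 3688
(equivalently, 1844 × 2^1 = 1844 × 2)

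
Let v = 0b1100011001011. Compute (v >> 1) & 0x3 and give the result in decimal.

1

v = 1100011001011
Shift right by 1: 110001100101
Mask low 2 bits: 01 = 1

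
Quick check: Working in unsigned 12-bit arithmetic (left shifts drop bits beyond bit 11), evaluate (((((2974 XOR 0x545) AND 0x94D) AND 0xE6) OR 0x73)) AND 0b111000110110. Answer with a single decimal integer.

50

2974 = 101110011110
0x545 = 010101000101
→ XOR → 111011011011 = 3803
0x94D = 100101001101
→ AND → 100001001001 = 2121
0xE6 = 000011100110
→ AND → 000001000000 = 64
0x73 = 000001110011
→ OR → 000001110011 = 115
0b111000110110 = 111000110110
→ AND → 000000110010 = 50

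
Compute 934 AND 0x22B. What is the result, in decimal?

934 = 1110100110
0x22B = 1000101011
AND → 1000100010 = 546

546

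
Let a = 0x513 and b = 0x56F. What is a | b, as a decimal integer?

1407

0x513 = 10100010011
0x56F = 10101101111
 OR → 10101111111 = 1407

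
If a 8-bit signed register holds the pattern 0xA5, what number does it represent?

pattern = 10100101 (MSB is 1 ⇒ negative)
Invert: 01011010, add 1 → 01011011 = 91, so the value is -91.
(Equivalently: 165 - 2^8 = 165 - 256 = -91.)

-91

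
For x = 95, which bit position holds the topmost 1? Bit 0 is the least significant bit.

95 = 1011111
The topmost 1 is at position 6 (since 2^6 = 64 ≤ 95 < 128).

6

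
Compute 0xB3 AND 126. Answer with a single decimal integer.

50

0xB3 = 10110011
126 = 01111110
AND → 00110010 = 50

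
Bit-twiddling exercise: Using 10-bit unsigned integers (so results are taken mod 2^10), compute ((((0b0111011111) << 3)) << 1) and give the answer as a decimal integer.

496

0b0111011111 = 0111011111
→ << 3 (mod 2^10) → 1011111000 = 760
→ << 1 (mod 2^10) → 0111110000 = 496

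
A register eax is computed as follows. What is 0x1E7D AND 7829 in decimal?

0x1E7D = 1111001111101
7829 = 1111010010101
AND → 1111000010101 = 7701

7701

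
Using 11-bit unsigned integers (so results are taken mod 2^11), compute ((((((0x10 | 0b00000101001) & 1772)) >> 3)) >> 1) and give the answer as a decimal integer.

0x10 = 00000010000
0b00000101001 = 00000101001
→ | → 00000111001 = 57
1772 = 11011101100
→ & → 00000101000 = 40
→ >> 3 → 00000000101 = 5
→ >> 1 → 00000000010 = 2

2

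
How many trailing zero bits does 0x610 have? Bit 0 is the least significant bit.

0x610 = 11000010000
Trailing zeros: 4, so the lowest set bit is bit 4 (value 16).

4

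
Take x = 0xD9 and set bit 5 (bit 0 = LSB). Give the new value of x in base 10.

249

x = 11011001
bit 5 is currently 0; set it via x | (1 << 5) = x | 32
→ 11111001 = 249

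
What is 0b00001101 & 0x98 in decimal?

8

a = 00001101
0x98 = 10011000
AND → 00001000 = 8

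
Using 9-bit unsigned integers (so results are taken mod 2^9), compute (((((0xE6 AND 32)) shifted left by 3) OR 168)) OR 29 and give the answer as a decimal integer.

0xE6 = 011100110
32 = 000100000
→ AND → 000100000 = 32
→ shifted left by 3 (mod 2^9) → 100000000 = 256
168 = 010101000
→ OR → 110101000 = 424
29 = 000011101
→ OR → 110111101 = 445

445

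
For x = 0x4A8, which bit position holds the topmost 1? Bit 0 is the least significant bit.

10

0x4A8 = 10010101000
The topmost 1 is at position 10 (since 2^10 = 1024 ≤ 1192 < 2048).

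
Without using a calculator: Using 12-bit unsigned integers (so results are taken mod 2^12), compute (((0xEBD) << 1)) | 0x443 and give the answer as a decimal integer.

0xEBD = 111010111101
→ << 1 (mod 2^12) → 110101111010 = 3450
0x443 = 010001000011
→ | → 110101111011 = 3451

3451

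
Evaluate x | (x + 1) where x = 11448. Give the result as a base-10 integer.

11449

x = 10110010111000 = 11448
x + 1 = 10110010111001
OR    = 10110010111001 = 11449
(x | (x + 1) sets the lowest cleared bit.)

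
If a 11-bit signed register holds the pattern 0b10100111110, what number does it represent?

pattern = 10100111110 (MSB is 1 ⇒ negative)
Invert: 01011000001, add 1 → 01011000010 = 706, so the value is -706.
(Equivalently: 1342 - 2^11 = 1342 - 2048 = -706.)

-706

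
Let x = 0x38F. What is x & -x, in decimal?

1

x = 1110001111 = 911
-x (two's complement) = …0001110001
AND   = 0000000001 = 1
(x & -x isolates the lowest set bit of x.)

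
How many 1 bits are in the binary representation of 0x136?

0x136 = 100110110
Count the 1s: 1 + 1 + 1 + 1 + 1 = 5

5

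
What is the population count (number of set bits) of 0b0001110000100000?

4

n = 1110000100000
Count the 1s: 1 + 1 + 1 + 1 = 4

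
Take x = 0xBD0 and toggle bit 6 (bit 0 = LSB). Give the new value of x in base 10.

x = 0101111010000
bit 6 is currently 1; toggle it via x ^ (1 << 6) = x ^ 64
→ 0101110010000 = 2960

2960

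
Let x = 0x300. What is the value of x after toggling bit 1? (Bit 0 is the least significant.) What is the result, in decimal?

x = 1100000000
bit 1 is currently 0; toggle it via x ^ (1 << 1) = x ^ 2
→ 1100000010 = 770

770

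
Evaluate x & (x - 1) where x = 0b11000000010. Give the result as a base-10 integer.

x = 11000000010 = 1538
x - 1 = 11000000001
AND   = 11000000000 = 1536
(x & (x - 1) clears the lowest set bit of x.)

1536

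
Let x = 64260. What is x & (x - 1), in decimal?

x = 1111101100000100 = 64260
x - 1 = 1111101100000011
AND   = 1111101100000000 = 64256
(x & (x - 1) clears the lowest set bit of x.)

64256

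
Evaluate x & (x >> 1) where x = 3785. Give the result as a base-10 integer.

1600

x = 111011001001 = 3785
x>>1 = 011101100100
AND  = 011001000000 = 1600
(x & (x >> 1) has a 1 wherever x has two consecutive 1 bits.)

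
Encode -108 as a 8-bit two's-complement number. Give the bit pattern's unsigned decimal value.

108 in 8 bits: 01101100
Invert: 10010011
Add 1:  10010100 = 148
(Check: 2^8 - 108 = 256 - 108 = 148.)

148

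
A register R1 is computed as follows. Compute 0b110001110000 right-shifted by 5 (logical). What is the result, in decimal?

99

x = 110001110000
shift right by 5 → 000001100011 = 99
(equivalently, floor(3184 / 32))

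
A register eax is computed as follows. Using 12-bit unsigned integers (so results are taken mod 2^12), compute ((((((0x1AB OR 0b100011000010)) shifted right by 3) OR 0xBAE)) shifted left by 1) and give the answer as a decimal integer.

1918

0x1AB = 000110101011
0b100011000010 = 100011000010
→ OR → 100111101011 = 2539
→ shifted right by 3 → 000100111101 = 317
0xBAE = 101110101110
→ OR → 101110111111 = 3007
→ shifted left by 1 (mod 2^12) → 011101111110 = 1918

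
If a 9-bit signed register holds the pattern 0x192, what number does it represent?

pattern = 110010010 (MSB is 1 ⇒ negative)
Invert: 001101101, add 1 → 001101110 = 110, so the value is -110.
(Equivalently: 402 - 2^9 = 402 - 512 = -110.)

-110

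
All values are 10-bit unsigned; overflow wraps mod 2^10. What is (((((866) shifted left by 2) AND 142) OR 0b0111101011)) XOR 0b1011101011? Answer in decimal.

866 = 1101100010
→ shifted left by 2 (mod 2^10) → 0110001000 = 392
142 = 0010001110
→ AND → 0010001000 = 136
0b0111101011 = 0111101011
→ OR → 0111101011 = 491
0b1011101011 = 1011101011
→ XOR → 1100000000 = 768

768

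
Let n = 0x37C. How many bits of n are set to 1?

0x37C = 1101111100
Count the 1s: 1 + 1 + 1 + 1 + 1 + 1 + 1 = 7

7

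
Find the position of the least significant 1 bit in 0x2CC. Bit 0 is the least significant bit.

0x2CC = 1011001100
Trailing zeros: 2, so the lowest set bit is bit 2 (value 4).

2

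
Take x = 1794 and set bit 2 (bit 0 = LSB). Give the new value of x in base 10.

1798

x = 11100000010
bit 2 is currently 0; set it via x | (1 << 2) = x | 4
→ 11100000110 = 1798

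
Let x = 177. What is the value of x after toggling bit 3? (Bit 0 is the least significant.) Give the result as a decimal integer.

185

x = 10110001
bit 3 is currently 0; toggle it via x ^ (1 << 3) = x ^ 8
→ 10111001 = 185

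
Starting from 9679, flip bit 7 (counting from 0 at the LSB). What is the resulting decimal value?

9551

x = 10010111001111
bit 7 is currently 1; toggle it via x ^ (1 << 7) = x ^ 128
→ 10010101001111 = 9551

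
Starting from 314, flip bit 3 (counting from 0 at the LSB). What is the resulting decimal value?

x = 100111010
bit 3 is currently 1; toggle it via x ^ (1 << 3) = x ^ 8
→ 100110010 = 306

306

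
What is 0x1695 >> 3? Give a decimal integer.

0x1695 = 1011010010101
shift right by 3 → 0001011010010 = 722
(equivalently, floor(5781 / 8))

722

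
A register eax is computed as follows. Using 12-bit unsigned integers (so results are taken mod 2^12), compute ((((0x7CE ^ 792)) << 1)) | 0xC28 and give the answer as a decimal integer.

0x7CE = 011111001110
792 = 001100011000
→ ^ → 010011010110 = 1238
→ << 1 (mod 2^12) → 100110101100 = 2476
0xC28 = 110000101000
→ | → 110110101100 = 3500

3500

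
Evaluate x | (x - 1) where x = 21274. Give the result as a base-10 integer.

21275

x = 101001100011010 = 21274
x - 1 = 101001100011001
OR    = 101001100011011 = 21275
(x | (x - 1) sets all bits below the lowest set bit.)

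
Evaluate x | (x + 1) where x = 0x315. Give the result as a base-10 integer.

x = 1100010101 = 789
x + 1 = 1100010110
OR    = 1100010111 = 791
(x | (x + 1) sets the lowest cleared bit.)

791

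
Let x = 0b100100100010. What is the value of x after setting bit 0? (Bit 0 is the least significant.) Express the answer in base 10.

2339

x = 100100100010
bit 0 is currently 0; set it via x | (1 << 0) = x | 1
→ 100100100011 = 2339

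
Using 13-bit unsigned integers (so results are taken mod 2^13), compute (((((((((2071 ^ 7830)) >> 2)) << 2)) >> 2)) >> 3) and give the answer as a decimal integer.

2071 = 0100000010111
7830 = 1111010010110
→ ^ → 1011010000001 = 5761
→ >> 2 → 0010110100000 = 1440
→ << 2 (mod 2^13) → 1011010000000 = 5760
→ >> 2 → 0010110100000 = 1440
→ >> 3 → 0000010110100 = 180

180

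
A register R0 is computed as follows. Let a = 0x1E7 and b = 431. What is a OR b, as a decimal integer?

495

0x1E7 = 111100111
431 = 110101111
 OR → 111101111 = 495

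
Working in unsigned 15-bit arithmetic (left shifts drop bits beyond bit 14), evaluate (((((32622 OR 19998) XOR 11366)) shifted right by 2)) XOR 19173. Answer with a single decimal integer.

32622 = 111111101101110
19998 = 100111000011110
→ OR → 111111101111110 = 32638
11366 = 010110001100110
→ XOR → 101001100011000 = 21272
→ shifted right by 2 → 001010011000110 = 5318
19173 = 100101011100101
→ XOR → 101111000100011 = 24099

24099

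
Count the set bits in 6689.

5

6689 = 1101000100001
Count the 1s: 1 + 1 + 1 + 1 + 1 = 5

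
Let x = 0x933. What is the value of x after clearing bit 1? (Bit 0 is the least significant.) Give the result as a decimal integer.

x = 00100100110011
bit 1 is currently 1; clear it via x & ~(1 << 1) = x & ~2
→ 00100100110001 = 2353

2353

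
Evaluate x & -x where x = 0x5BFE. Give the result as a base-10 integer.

2

x = 101101111111110 = 23550
-x (two's complement) = …010010000000010
AND   = 000000000000010 = 2
(x & -x isolates the lowest set bit of x.)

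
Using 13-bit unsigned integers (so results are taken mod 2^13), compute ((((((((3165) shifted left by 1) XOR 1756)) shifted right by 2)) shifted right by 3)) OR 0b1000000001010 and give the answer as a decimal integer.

3165 = 0110001011101
→ shifted left by 1 (mod 2^13) → 1100010111010 = 6330
1756 = 0011011011100
→ XOR → 1111001100110 = 7782
→ shifted right by 2 → 0011110011001 = 1945
→ shifted right by 3 → 0000011110011 = 243
0b1000000001010 = 1000000001010
→ OR → 1000011111011 = 4347

4347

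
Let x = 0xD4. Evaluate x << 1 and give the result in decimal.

424

0xD4 = 011010100
shift left by 1 → 110101000 = 424
(equivalently, 212 × 2^1 = 212 × 2)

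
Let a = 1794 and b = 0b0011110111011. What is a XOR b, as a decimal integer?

1794 = 11100000010
b = 11110111011
XOR → 00010111001 = 185

185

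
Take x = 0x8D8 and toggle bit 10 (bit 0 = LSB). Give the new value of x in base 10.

3288

x = 000100011011000
bit 10 is currently 0; toggle it via x ^ (1 << 10) = x ^ 1024
→ 000110011011000 = 3288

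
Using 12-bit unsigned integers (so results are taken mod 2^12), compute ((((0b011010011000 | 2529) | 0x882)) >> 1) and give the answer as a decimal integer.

0b011010011000 = 011010011000
2529 = 100111100001
→ | → 111111111001 = 4089
0x882 = 100010000010
→ | → 111111111011 = 4091
→ >> 1 → 011111111101 = 2045

2045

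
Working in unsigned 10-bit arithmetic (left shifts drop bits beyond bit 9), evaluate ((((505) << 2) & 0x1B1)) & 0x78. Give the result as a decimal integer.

32

505 = 0111111001
→ << 2 (mod 2^10) → 1111100100 = 996
0x1B1 = 0110110001
→ & → 0110100000 = 416
0x78 = 0001111000
→ & → 0000100000 = 32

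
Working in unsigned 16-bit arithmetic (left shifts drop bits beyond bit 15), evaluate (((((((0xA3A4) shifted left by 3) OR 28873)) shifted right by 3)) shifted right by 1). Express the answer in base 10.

2014

0xA3A4 = 1010001110100100
→ shifted left by 3 (mod 2^16) → 0001110100100000 = 7456
28873 = 0111000011001001
→ OR → 0111110111101001 = 32233
→ shifted right by 3 → 0000111110111101 = 4029
→ shifted right by 1 → 0000011111011110 = 2014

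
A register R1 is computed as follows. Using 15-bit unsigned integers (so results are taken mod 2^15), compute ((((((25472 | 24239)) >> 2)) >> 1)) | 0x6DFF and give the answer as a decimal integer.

28671

25472 = 110001110000000
24239 = 101111010101111
→ | → 111111110101111 = 32687
→ >> 2 → 001111111101011 = 8171
→ >> 1 → 000111111110101 = 4085
0x6DFF = 110110111111111
→ | → 110111111111111 = 28671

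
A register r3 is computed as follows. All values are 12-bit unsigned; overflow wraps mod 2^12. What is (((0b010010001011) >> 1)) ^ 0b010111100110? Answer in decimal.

0b010010001011 = 010010001011
→ >> 1 → 001001000101 = 581
0b010111100110 = 010111100110
→ ^ → 011110100011 = 1955

1955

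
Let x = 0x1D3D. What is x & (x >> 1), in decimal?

3100

x = 1110100111101 = 7485
x>>1 = 0111010011110
AND  = 0110000011100 = 3100
(x & (x >> 1) has a 1 wherever x has two consecutive 1 bits.)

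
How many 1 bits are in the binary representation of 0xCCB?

0xCCB = 110011001011
Count the 1s: 1 + 1 + 1 + 1 + 1 + 1 + 1 = 7

7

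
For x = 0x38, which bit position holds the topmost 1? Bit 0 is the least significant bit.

0x38 = 111000
The topmost 1 is at position 5 (since 2^5 = 32 ≤ 56 < 64).

5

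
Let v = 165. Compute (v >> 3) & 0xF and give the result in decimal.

v = 010100101
Shift right by 3: 010100
Mask low 4 bits: 0100 = 4

4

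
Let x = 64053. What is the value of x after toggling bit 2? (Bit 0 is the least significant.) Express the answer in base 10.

x = 1111101000110101
bit 2 is currently 1; toggle it via x ^ (1 << 2) = x ^ 4
→ 1111101000110001 = 64049

64049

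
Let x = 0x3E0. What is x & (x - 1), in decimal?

x = 1111100000 = 992
x - 1 = 1111011111
AND   = 1111000000 = 960
(x & (x - 1) clears the lowest set bit of x.)

960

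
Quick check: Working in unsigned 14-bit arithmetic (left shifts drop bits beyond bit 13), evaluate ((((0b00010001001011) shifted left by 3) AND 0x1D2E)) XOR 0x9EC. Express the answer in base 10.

0b00010001001011 = 00010001001011
→ shifted left by 3 (mod 2^14) → 10001001011000 = 8792
0x1D2E = 01110100101110
→ AND → 00000000001000 = 8
0x9EC = 00100111101100
→ XOR → 00100111100100 = 2532

2532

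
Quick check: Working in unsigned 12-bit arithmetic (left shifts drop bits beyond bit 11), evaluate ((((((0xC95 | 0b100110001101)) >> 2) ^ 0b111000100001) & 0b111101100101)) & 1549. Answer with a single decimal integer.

1028

0xC95 = 110010010101
0b100110001101 = 100110001101
→ | → 110110011101 = 3485
→ >> 2 → 001101100111 = 871
0b111000100001 = 111000100001
→ ^ → 110101000110 = 3398
0b111101100101 = 111101100101
→ & → 110101000100 = 3396
1549 = 011000001101
→ & → 010000000100 = 1028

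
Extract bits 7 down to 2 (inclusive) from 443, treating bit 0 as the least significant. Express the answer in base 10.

v = 0110111011
Shift right by 2: 01101110
Mask low 6 bits: 101110 = 46

46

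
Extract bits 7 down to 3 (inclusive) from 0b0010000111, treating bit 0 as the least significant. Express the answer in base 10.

16

v = 0010000111
Shift right by 3: 0010000
Mask low 5 bits: 10000 = 16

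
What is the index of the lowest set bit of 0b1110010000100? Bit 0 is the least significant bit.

0b1110010000100 = 1110010000100
Trailing zeros: 2, so the lowest set bit is bit 2 (value 4).

2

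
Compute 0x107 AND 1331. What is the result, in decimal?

0x107 = 00100000111
1331 = 10100110011
AND → 00100000011 = 259

259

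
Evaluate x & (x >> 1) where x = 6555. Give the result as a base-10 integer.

x = 1100110011011 = 6555
x>>1 = 0110011001101
AND  = 0100010001001 = 2185
(x & (x >> 1) has a 1 wherever x has two consecutive 1 bits.)

2185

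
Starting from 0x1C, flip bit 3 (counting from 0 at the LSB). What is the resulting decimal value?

x = 0000011100
bit 3 is currently 1; toggle it via x ^ (1 << 3) = x ^ 8
→ 0000010100 = 20

20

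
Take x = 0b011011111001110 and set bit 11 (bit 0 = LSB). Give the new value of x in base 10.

x = 011011111001110
bit 11 is currently 0; set it via x | (1 << 11) = x | 2048
→ 011111111001110 = 16334

16334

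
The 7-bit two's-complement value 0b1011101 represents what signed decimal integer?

-35

pattern = 1011101 (MSB is 1 ⇒ negative)
Invert: 0100010, add 1 → 0100011 = 35, so the value is -35.
(Equivalently: 93 - 2^7 = 93 - 128 = -35.)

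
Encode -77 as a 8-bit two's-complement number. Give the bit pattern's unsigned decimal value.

77 in 8 bits: 01001101
Invert: 10110010
Add 1:  10110011 = 179
(Check: 2^8 - 77 = 256 - 77 = 179.)

179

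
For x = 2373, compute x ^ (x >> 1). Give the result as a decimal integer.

x = 100101000101 = 2373
x>>1 = 010010100010
XOR  = 110111100111 = 3559
(x ^ (x >> 1) gives the standard binary-reflected Gray code of x.)

3559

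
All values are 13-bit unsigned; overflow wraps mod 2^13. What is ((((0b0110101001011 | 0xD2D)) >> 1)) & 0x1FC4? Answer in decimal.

0b0110101001011 = 0110101001011
0xD2D = 0110100101101
→ | → 0110101101111 = 3439
→ >> 1 → 0011010110111 = 1719
0x1FC4 = 1111111000100
→ & → 0011010000100 = 1668

1668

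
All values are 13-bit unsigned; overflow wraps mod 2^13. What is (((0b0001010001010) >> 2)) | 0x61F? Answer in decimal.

1727

0b0001010001010 = 0001010001010
→ >> 2 → 0000010100010 = 162
0x61F = 0011000011111
→ | → 0011010111111 = 1727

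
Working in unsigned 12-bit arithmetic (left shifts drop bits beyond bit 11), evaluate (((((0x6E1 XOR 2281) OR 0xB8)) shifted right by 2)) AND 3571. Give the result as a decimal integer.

418

0x6E1 = 011011100001
2281 = 100011101001
→ XOR → 111000001000 = 3592
0xB8 = 000010111000
→ OR → 111010111000 = 3768
→ shifted right by 2 → 001110101110 = 942
3571 = 110111110011
→ AND → 000110100010 = 418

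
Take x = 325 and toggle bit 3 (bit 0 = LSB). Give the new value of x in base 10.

333

x = 00101000101
bit 3 is currently 0; toggle it via x ^ (1 << 3) = x ^ 8
→ 00101001101 = 333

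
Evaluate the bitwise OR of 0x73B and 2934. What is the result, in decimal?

3967

0x73B = 011100111011
2934 = 101101110110
 OR → 111101111111 = 3967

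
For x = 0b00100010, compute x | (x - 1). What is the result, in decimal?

35

x = 100010 = 34
x - 1 = 100001
OR    = 100011 = 35
(x | (x - 1) sets all bits below the lowest set bit.)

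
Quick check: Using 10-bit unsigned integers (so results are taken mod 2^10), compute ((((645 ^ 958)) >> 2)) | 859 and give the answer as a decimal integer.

645 = 1010000101
958 = 1110111110
→ ^ → 0100111011 = 315
→ >> 2 → 0001001110 = 78
859 = 1101011011
→ | → 1101011111 = 863

863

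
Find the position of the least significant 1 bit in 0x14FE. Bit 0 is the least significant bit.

1

0x14FE = 1010011111110
Trailing zeros: 1, so the lowest set bit is bit 1 (value 2).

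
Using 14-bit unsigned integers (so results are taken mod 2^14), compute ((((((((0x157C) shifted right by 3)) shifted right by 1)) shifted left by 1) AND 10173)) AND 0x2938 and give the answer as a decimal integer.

0x157C = 01010101111100
→ shifted right by 3 → 00001010101111 = 687
→ shifted right by 1 → 00000101010111 = 343
→ shifted left by 1 (mod 2^14) → 00001010101110 = 686
10173 = 10011110111101
→ AND → 00001010101100 = 684
0x2938 = 10100100111000
→ AND → 00000000101000 = 40

40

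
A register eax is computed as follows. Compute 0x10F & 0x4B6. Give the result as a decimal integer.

6

0x10F = 00100001111
0x4B6 = 10010110110
AND → 00000000110 = 6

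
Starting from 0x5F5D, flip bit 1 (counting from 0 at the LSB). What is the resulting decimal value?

x = 101111101011101
bit 1 is currently 0; toggle it via x ^ (1 << 1) = x ^ 2
→ 101111101011111 = 24415

24415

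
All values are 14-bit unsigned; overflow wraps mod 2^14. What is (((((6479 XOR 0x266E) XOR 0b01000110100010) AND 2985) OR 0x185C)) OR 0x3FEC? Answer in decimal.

6479 = 01100101001111
0x266E = 10011001101110
→ XOR → 11111100100001 = 16161
0b01000110100010 = 01000110100010
→ XOR → 10111010000011 = 11907
2985 = 00101110101001
→ AND → 00101010000001 = 2689
0x185C = 01100001011100
→ OR → 01101011011101 = 6877
0x3FEC = 11111111101100
→ OR → 11111111111101 = 16381

16381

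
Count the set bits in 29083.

9

29083 = 111000110011011
Count the 1s: 1 + 1 + 1 + 1 + 1 + 1 + 1 + 1 + 1 = 9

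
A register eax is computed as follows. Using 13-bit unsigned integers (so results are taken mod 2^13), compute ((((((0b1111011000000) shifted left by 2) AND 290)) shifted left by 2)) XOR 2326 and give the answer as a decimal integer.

0b1111011000000 = 1111011000000
→ shifted left by 2 (mod 2^13) → 1101100000000 = 6912
290 = 0000100100010
→ AND → 0000100000000 = 256
→ shifted left by 2 (mod 2^13) → 0010000000000 = 1024
2326 = 0100100010110
→ XOR → 0110100010110 = 3350

3350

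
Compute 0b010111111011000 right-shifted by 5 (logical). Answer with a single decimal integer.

382

x = 10111111011000
shift right by 5 → 00000101111110 = 382
(equivalently, floor(12248 / 32))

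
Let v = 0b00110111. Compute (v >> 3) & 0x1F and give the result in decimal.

v = 00110111
Shift right by 3: 00110
Mask low 5 bits: 00110 = 6

6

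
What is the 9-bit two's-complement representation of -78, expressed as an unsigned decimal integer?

434

78 in 9 bits: 001001110
Invert: 110110001
Add 1:  110110010 = 434
(Check: 2^9 - 78 = 512 - 78 = 434.)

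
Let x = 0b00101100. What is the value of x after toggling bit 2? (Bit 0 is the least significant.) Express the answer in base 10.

40

x = 00101100
bit 2 is currently 1; toggle it via x ^ (1 << 2) = x ^ 4
→ 00101000 = 40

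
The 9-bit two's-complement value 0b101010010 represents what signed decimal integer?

pattern = 101010010 (MSB is 1 ⇒ negative)
Invert: 010101101, add 1 → 010101110 = 174, so the value is -174.
(Equivalently: 338 - 2^9 = 338 - 512 = -174.)

-174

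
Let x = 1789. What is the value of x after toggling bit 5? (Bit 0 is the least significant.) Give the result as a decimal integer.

1757

x = 11011111101
bit 5 is currently 1; toggle it via x ^ (1 << 5) = x ^ 32
→ 11011011101 = 1757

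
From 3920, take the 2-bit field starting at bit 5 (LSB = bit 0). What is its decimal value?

2

v = 00111101010000
Shift right by 5: 001111010
Mask low 2 bits: 10 = 2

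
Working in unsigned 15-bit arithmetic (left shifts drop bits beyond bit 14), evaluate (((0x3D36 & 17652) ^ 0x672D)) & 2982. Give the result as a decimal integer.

0x3D36 = 011110100110110
17652 = 100010011110100
→ & → 000010000110100 = 1076
0x672D = 110011100101101
→ ^ → 110001100011001 = 25369
2982 = 000101110100110
→ & → 000001100000000 = 768

768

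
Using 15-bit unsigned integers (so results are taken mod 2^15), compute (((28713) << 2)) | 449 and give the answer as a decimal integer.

28713 = 111000000101001
→ << 2 (mod 2^15) → 100000010100100 = 16548
449 = 000000111000001
→ | → 100000111100101 = 16869

16869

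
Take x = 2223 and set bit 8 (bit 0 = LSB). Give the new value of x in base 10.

x = 0100010101111
bit 8 is currently 0; set it via x | (1 << 8) = x | 256
→ 0100110101111 = 2479

2479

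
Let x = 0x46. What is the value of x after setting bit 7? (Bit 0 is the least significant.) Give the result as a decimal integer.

198

x = 01000110
bit 7 is currently 0; set it via x | (1 << 7) = x | 128
→ 11000110 = 198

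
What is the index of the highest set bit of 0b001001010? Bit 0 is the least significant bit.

6

0b001001010 = 1001010
The topmost 1 is at position 6 (since 2^6 = 64 ≤ 74 < 128).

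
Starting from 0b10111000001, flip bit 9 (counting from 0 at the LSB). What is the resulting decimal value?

1985

x = 10111000001
bit 9 is currently 0; toggle it via x ^ (1 << 9) = x ^ 512
→ 11111000001 = 1985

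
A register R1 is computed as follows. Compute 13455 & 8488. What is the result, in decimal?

8200

13455 = 11010010001111
8488 = 10000100101000
AND → 10000000001000 = 8200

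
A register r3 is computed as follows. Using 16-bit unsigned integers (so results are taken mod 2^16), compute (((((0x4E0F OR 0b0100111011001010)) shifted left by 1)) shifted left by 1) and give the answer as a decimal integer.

0x4E0F = 0100111000001111
0b0100111011001010 = 0100111011001010
→ OR → 0100111011001111 = 20175
→ shifted left by 1 (mod 2^16) → 1001110110011110 = 40350
→ shifted left by 1 (mod 2^16) → 0011101100111100 = 15164

15164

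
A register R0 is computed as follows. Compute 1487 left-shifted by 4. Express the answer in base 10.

1487 = 000010111001111
shift left by 4 → 101110011110000 = 23792
(equivalently, 1487 × 2^4 = 1487 × 16)

23792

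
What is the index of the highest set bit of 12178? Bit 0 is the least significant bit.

13

12178 = 10111110010010
The topmost 1 is at position 13 (since 2^13 = 8192 ≤ 12178 < 16384).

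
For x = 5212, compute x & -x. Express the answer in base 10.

x = 1010001011100 = 5212
-x (two's complement) = …0101110100100
AND   = 0000000000100 = 4
(x & -x isolates the lowest set bit of x.)

4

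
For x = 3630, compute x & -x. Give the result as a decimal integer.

x = 111000101110 = 3630
-x (two's complement) = …000111010010
AND   = 000000000010 = 2
(x & -x isolates the lowest set bit of x.)

2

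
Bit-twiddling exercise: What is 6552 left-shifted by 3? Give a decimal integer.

52416

6552 = 0001100110011000
shift left by 3 → 1100110011000000 = 52416
(equivalently, 6552 × 2^3 = 6552 × 8)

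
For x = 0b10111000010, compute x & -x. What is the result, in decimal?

x = 10111000010 = 1474
-x (two's complement) = …01000111110
AND   = 00000000010 = 2
(x & -x isolates the lowest set bit of x.)

2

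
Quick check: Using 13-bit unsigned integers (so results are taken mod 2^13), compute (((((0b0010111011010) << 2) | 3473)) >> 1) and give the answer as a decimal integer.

4092

0b0010111011010 = 0010111011010
→ << 2 (mod 2^13) → 1011101101000 = 5992
3473 = 0110110010001
→ | → 1111111111001 = 8185
→ >> 1 → 0111111111100 = 4092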